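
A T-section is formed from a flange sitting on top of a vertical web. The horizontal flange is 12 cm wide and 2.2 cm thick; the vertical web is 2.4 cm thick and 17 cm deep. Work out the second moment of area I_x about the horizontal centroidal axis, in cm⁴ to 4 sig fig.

I_x ≈ 2470 cm⁴

Decompose the section into non-overlapping parts with the origin at the bottom-left of its bounding rectangle.
Flange: 12 × 2.2, A = 26.4 cm², y = 18.1 cm, Ī = 10.648 cm⁴.
Web: 2.4 × 17, A = 40.8 cm², y = 8.5 cm, Ī = 982.6 cm⁴.
Centroid: ȳ = ΣA·y / ΣA = 12.2714 cm.
Transfer each piece to the horizontal centroidal axis using Ī + A·d² with d = y − 12.2714:
  flange: d = 5.82857 cm → contributes +907.515 cm⁴
  web: d = -3.77143 cm → contributes +1562.93 cm⁴
Total I = 2470.44 cm⁴.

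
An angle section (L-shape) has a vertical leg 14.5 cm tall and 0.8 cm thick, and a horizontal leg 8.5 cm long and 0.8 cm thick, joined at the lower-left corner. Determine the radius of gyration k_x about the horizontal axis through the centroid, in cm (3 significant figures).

k_x ≈ 4.70 cm

Decompose the section into non-overlapping parts with the origin at the bottom-left of its bounding rectangle.
Vertical leg: 0.8 × 14.5, A = 11.6 cm², y = 7.25 cm, Ī = 203.24 cm⁴.
Horizontal leg (remainder): 7.7 × 0.8, A = 6.16 cm², y = 0.4 cm, Ī = 0.32853 cm⁴.
Centroid: ȳ = ΣA·y / ΣA = 4.8741 cm.
Transfer each piece to the horizontal axis through the centroid using Ī + A·d² with d = y − 4.8741:
  vertical leg: d = 2.3759 cm → contributes +268.72 cm⁴
  horizontal leg (remainder): d = -4.4741 cm → contributes +123.64 cm⁴
Total I = 392.36 cm⁴.
Radius of gyration: k = √(I/A) = √(392.36 / 17.76) = 4.7002 cm.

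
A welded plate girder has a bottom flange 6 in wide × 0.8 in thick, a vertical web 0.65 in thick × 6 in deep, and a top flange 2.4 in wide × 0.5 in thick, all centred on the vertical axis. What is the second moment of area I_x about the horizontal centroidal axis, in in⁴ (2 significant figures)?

Decompose the section into non-overlapping parts with the origin at the bottom-left of its bounding rectangle.
Bottom plate: 6 × 0.8, A = 4.8 in², y = 0.4 in, Ī = 0.256 in⁴.
Web plate: 0.65 × 6, A = 3.9 in², y = 3.8 in, Ī = 11.7 in⁴.
Top plate: 2.4 × 0.5, A = 1.2 in², y = 7.05 in, Ī = 0.025 in⁴.
Centroid: ȳ = ΣA·y / ΣA = 2.545 in.
Transfer each piece to the horizontal centroidal axis using Ī + A·d² with d = y − 2.545:
  bottom plate: d = -2.145 in → contributes +22.35 in⁴
  web plate: d = 1.255 in → contributes +17.84 in⁴
  top plate: d = 4.505 in → contributes +24.37 in⁴
Total I = 64.56 in⁴.

I_x ≈ 65 in⁴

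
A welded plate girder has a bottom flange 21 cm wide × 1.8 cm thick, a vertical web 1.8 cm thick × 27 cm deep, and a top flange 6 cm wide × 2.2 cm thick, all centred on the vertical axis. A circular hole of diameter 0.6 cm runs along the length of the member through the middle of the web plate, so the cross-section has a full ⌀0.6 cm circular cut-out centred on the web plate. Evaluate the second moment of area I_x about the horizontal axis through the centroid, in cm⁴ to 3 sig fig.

Break the section into simple shapes (no overlaps), measuring from the bottom-left corner of the bounding box.
Bottom plate: 21 × 1.8, A = 37.8 cm², y = 0.9 cm, Ī = 10.206 cm⁴.
Web plate: 1.8 × 27, A = 48.6 cm², y = 15.3 cm, Ī = 2952.5 cm⁴.
Top plate: 6 × 2.2, A = 13.2 cm², y = 29.9 cm, Ī = 5.324 cm⁴.
Hole (subtracted): ⌀0.6, A = 0.28274 cm², y = 15.3 cm, Ī = 0.0063617 cm⁴.
Centroid: ȳ = ΣA·y / ΣA = 11.76 cm.
Transfer each piece to the horizontal axis through the centroid using Ī + A·d² with d = y − 11.76:
  bottom plate: d = -10.86 cm → contributes +4468.2 cm⁴
  web plate: d = 3.5402 cm → contributes +3561.5 cm⁴
  top plate: d = 18.14 cm → contributes +4 349 cm⁴
  hole: d = 3.5402 cm → contributes −3.5499 cm⁴
Total I = 12 375 cm⁴.

I_x ≈ 1.24 × 10⁴ cm⁴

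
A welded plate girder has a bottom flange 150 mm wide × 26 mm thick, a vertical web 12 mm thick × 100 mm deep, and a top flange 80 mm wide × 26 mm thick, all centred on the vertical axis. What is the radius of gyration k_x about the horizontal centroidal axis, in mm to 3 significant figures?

k_x ≈ 56.9 mm

Decompose the section into non-overlapping parts with the origin at the bottom-left of its bounding rectangle.
Bottom plate: 150 × 26, A = 3 900 mm², y = 13 mm, Ī = 219 700 mm⁴.
Web plate: 12 × 100, A = 1 200 mm², y = 76 mm, Ī = 1 000 000 mm⁴.
Top plate: 80 × 26, A = 2 080 mm², y = 139 mm, Ī = 117 173 mm⁴.
Centroid: ȳ = ΣA·y / ΣA = 60.031 mm.
Transfer each piece to the horizontal centroidal axis using Ī + A·d² with d = y − 60.031:
  bottom plate: d = -47.031 mm → contributes +8 846 037 mm⁴
  web plate: d = 15.969 mm → contributes +1 306 025 mm⁴
  top plate: d = 78.969 mm → contributes +13 088 386 mm⁴
Total I = 23 240 447 mm⁴.
Radius of gyration: k = √(I/A) = √(23 240 447 / 7 180) = 56.893 mm.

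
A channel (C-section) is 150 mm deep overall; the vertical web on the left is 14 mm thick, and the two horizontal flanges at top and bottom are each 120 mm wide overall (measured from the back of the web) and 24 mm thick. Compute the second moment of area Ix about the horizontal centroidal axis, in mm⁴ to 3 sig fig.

Split into non-overlapping primitives; take the origin at the lower-left of the bounding box.
Web: 14 × 150, A = 2 100 mm², y = 75 mm, Ī = 3 937 500 mm⁴.
Top flange (beyond web): 106 × 24, A = 2 544 mm², y = 138 mm, Ī = 122 112 mm⁴.
Bottom flange (beyond web): 106 × 24, A = 2 544 mm², y = 12 mm, Ī = 122 112 mm⁴.
By symmetry the centroid is at mid-height, ȳ = 75 mm.
Transfer each piece to the horizontal centroidal axis using Ī + A·d² with d = y − 75:
  web: d = 0 mm → contributes +3 937 500 mm⁴
  top flange (beyond web): d = 63 mm → contributes +10 219 248 mm⁴
  bottom flange (beyond web): d = -63 mm → contributes +10 219 248 mm⁴
Total I = 24 375 996 mm⁴.

Ix ≈ 2.44 × 10⁷ mm⁴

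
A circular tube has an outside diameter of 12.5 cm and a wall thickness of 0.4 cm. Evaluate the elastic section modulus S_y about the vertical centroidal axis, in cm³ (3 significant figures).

Treat the section as a set of non-overlapping primitives; coordinates are from the bounding-box lower-left.
Outer circle: ⌀12.5, A = 122.72 cm², x = 6.25 cm, Ī = 1198.4 cm⁴.
Bore (subtracted): ⌀11.7, A = 107.51 cm², x = 6.25 cm, Ī = 919.84 cm⁴.
By symmetry the centroid is at mid-width, x̄ = 6.25 cm.
All pieces are centred on the vertical centroidal axis, so I = ΣĪ (holes subtracted) = 278.58 cm⁴.
Extreme fibre distance c = 6.25 cm; S = I/c = 44.573 cm³.

S_y ≈ 44.6 cm³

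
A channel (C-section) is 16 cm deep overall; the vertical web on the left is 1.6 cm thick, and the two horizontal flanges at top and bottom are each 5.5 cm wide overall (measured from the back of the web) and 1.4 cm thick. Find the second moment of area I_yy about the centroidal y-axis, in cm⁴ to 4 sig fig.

I_yy ≈ 77.19 cm⁴

Treat the section as a set of non-overlapping primitives; coordinates are from the bounding-box lower-left.
Web: 1.6 × 16, A = 25.6 cm², x = 0.8 cm, Ī = 5.46133 cm⁴.
Top flange (beyond web): 3.9 × 1.4, A = 5.46 cm², x = 3.55 cm, Ī = 6.92055 cm⁴.
Bottom flange (beyond web): 3.9 × 1.4, A = 5.46 cm², x = 3.55 cm, Ī = 6.92055 cm⁴.
Centroid: x̄ = ΣA·x / ΣA = 1.62229 cm.
Transfer each piece to the centroidal y-axis using Ī + A·d² with d = x − 1.62229:
  web: d = -0.822289 cm → contributes +22.771 cm⁴
  top flange (beyond web): d = 1.92771 cm → contributes +27.2103 cm⁴
  bottom flange (beyond web): d = 1.92771 cm → contributes +27.2103 cm⁴
Total I = 77.1916 cm⁴.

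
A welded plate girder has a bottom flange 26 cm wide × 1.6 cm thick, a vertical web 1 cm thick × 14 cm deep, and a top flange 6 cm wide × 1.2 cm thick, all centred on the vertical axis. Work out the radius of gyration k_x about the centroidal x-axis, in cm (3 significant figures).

k_x ≈ 5.68 cm

Break the section into simple shapes (no overlaps), measuring from the bottom-left corner of the bounding box.
Bottom plate: 26 × 1.6, A = 41.6 cm², y = 0.8 cm, Ī = 8.8747 cm⁴.
Web plate: 1 × 14, A = 14 cm², y = 8.6 cm, Ī = 228.67 cm⁴.
Top plate: 6 × 1.2, A = 7.2 cm², y = 16.2 cm, Ī = 0.864 cm⁴.
Centroid: ȳ = ΣA·y / ΣA = 4.3045 cm.
Transfer each piece to the centroidal x-axis using Ī + A·d² with d = y − 4.3045:
  bottom plate: d = -3.5045 cm → contributes +519.77 cm⁴
  web plate: d = 4.2955 cm → contributes +486.99 cm⁴
  top plate: d = 11.896 cm → contributes +1019.7 cm⁴
Total I = 2026.5 cm⁴.
Radius of gyration: k = √(I/A) = √(2026.5 / 62.8) = 5.6805 cm.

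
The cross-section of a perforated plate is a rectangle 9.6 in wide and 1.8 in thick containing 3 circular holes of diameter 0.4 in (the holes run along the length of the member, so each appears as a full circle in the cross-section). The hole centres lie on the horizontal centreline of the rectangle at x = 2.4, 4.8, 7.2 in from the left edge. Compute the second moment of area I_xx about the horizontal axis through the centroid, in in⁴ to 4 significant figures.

Break the section into simple shapes (no overlaps), measuring from the bottom-left corner of the bounding box.
Plate: 9.6 × 1.8, A = 17.28 in², y = 0.9 in, Ī = 4.6656 in⁴.
Hole 1 (subtracted): ⌀0.4, A = 0.125664 in², y = 0.9 in, Ī = 0.00125664 in⁴.
Hole 2 (subtracted): ⌀0.4, A = 0.125664 in², y = 0.9 in, Ī = 0.00125664 in⁴.
Hole 3 (subtracted): ⌀0.4, A = 0.125664 in², y = 0.9 in, Ī = 0.00125664 in⁴.
By symmetry the centroid is at mid-height, ȳ = 0.9 in.
All pieces are centred on the horizontal axis through the centroid, so I = ΣĪ (holes subtracted) = 4.66183 in⁴.

I_xx ≈ 4.662 in⁴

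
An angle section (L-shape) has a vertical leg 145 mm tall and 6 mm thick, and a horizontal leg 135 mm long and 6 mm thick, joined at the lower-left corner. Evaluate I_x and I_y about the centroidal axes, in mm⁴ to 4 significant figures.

Treat the section as a set of non-overlapping primitives; coordinates are from the bounding-box lower-left.
Vertical leg: 6 × 145, A = 870 mm², y = 72.5 mm, Ī = 1 524 313 mm⁴.
Horizontal leg (remainder): 129 × 6, A = 774 mm², y = 3 mm, Ī = 2 322 mm⁴.
Centroid: ȳ = ΣA·y / ΣA = 39.7792 mm.
Transfer each piece to the centroidal x-axis using Ī + A·d² with d = y − 39.7792:
  vertical leg: d = 32.7208 mm → contributes +2 455 779 mm⁴
  horizontal leg (remainder): d = -36.7792 mm → contributes +1 049 319 mm⁴
Total I = 3 505 098 mm⁴.
For the y-axis: x̄ = 34.7792 mm.
Repeating about the centroidal y-axis gives I_y = 2 942 188 mm⁴.

I_x ≈ 3.505 × 10⁶ mm⁴, I_y ≈ 2.942 × 10⁶ mm⁴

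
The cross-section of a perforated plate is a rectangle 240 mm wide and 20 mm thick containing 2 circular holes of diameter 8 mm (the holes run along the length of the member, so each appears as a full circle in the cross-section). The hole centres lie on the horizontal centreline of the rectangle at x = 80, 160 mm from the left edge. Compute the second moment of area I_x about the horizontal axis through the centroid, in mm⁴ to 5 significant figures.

Treat the section as a set of non-overlapping primitives; coordinates are from the bounding-box lower-left.
Plate: 240 × 20, A = 4 800 mm², y = 10 mm, Ī = 160 000 mm⁴.
Hole 1 (subtracted): ⌀8, A = 50.26548 mm², y = 10 mm, Ī = 201.0619 mm⁴.
Hole 2 (subtracted): ⌀8, A = 50.26548 mm², y = 10 mm, Ī = 201.0619 mm⁴.
By symmetry the centroid is at mid-height, ȳ = 10 mm.
All pieces are centred on the horizontal axis through the centroid, so I = ΣĪ (holes subtracted) = 159597.9 mm⁴.

I_x ≈ 1.5960 × 10⁵ mm⁴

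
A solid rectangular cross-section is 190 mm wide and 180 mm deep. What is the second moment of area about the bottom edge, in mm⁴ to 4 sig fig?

I_base ≈ 3.694 × 10⁸ mm⁴

The section: 190 × 180, A = 34 200 mm², y = 90 mm, Ī = 92 340 000 mm⁴.
Transfer it to a horizontal axis along the bottom face using Ī + A·d² with d = y − 0:
  the section: d = 90 mm → contributes +369 360 000 mm⁴
Total I = 369 360 000 mm⁴.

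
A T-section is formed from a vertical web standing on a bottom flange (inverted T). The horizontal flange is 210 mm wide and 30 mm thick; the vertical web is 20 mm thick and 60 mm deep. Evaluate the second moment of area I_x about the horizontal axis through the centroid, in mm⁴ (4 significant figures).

Split into non-overlapping primitives; take the origin at the lower-left of the bounding box.
Flange: 210 × 30, A = 6 300 mm², y = 15 mm, Ī = 472 500 mm⁴.
Web: 20 × 60, A = 1 200 mm², y = 60 mm, Ī = 360 000 mm⁴.
Centroid: ȳ = ΣA·y / ΣA = 22.2 mm.
Transfer each piece to the horizontal axis through the centroid using Ī + A·d² with d = y − 22.2:
  flange: d = -7.2 mm → contributes +799 092 mm⁴
  web: d = 37.8 mm → contributes +2 074 608 mm⁴
Total I = 2 873 700 mm⁴.

I_x ≈ 2.874 × 10⁶ mm⁴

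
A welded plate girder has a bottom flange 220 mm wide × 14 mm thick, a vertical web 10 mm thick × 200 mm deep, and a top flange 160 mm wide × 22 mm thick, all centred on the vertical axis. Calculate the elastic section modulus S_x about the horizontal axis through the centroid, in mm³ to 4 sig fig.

S_x ≈ 7.023 × 10⁵ mm³

Split into non-overlapping primitives; take the origin at the lower-left of the bounding box.
Bottom plate: 220 × 14, A = 3 080 mm², y = 7 mm, Ī = 50306.7 mm⁴.
Web plate: 10 × 200, A = 2 000 mm², y = 114 mm, Ī = 6 666 667 mm⁴.
Top plate: 160 × 22, A = 3 520 mm², y = 225 mm, Ī = 141 973 mm⁴.
Centroid: ȳ = ΣA·y / ΣA = 121.112 mm.
Transfer each piece to the horizontal axis through the centroid using Ī + A·d² with d = y − 121.112:
  bottom plate: d = -114.112 mm → contributes +40 156 415 mm⁴
  web plate: d = -7.11163 mm → contributes +6 767 817 mm⁴
  top plate: d = 103.888 mm → contributes +38 132 608 mm⁴
Total I = 85 056 840 mm⁴.
Extreme fibre distance c = 121.112 mm; S = I/c = 702 301 mm³.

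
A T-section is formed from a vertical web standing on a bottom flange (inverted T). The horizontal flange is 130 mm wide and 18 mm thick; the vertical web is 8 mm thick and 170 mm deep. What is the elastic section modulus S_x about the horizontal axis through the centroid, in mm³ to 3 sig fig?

S_x ≈ 7.57 × 10⁴ mm³

Split into non-overlapping primitives; take the origin at the lower-left of the bounding box.
Flange: 130 × 18, A = 2 340 mm², y = 9 mm, Ī = 63 180 mm⁴.
Web: 8 × 170, A = 1 360 mm², y = 103 mm, Ī = 3 275 333 mm⁴.
Centroid: ȳ = ΣA·y / ΣA = 43.551 mm.
Transfer each piece to the horizontal axis through the centroid using Ī + A·d² with d = y − 43.551:
  flange: d = -34.551 mm → contributes +2 856 662 mm⁴
  web: d = 59.449 mm → contributes +8 081 766 mm⁴
Total I = 10 938 429 mm⁴.
Extreme fibre distance c = 144.45 mm; S = I/c = 75 725 mm³.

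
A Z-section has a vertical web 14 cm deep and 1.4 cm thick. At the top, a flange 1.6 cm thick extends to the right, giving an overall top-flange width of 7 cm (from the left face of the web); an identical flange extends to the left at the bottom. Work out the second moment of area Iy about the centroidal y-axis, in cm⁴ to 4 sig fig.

Iy ≈ 269.6 cm⁴

Break the section into simple shapes (no overlaps), measuring from the bottom-left corner of the bounding box.
Web: 1.4 × 14, A = 19.6 cm², x = 6.3 cm, Ī = 3.20133 cm⁴.
Top flange (beyond web): 5.6 × 1.6, A = 8.96 cm², x = 9.8 cm, Ī = 23.4155 cm⁴.
Bottom flange (beyond web): 5.6 × 1.6, A = 8.96 cm², x = 2.8 cm, Ī = 23.4155 cm⁴.
Centroid: x̄ = ΣA·x / ΣA = 6.3 cm.
Transfer each piece to the centroidal y-axis using Ī + A·d² with d = x − 6.3:
  web: d = 0 cm → contributes +3.20133 cm⁴
  top flange (beyond web): d = 3.5 cm → contributes +133.175 cm⁴
  bottom flange (beyond web): d = -3.5 cm → contributes +133.175 cm⁴
Total I = 269.552 cm⁴.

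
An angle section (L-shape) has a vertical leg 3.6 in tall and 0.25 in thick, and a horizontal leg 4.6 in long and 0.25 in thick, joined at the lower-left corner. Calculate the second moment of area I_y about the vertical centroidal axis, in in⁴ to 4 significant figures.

I_y ≈ 4.325 in⁴

Break the section into simple shapes (no overlaps), measuring from the bottom-left corner of the bounding box.
Vertical leg: 0.25 × 3.6, A = 0.9 in², x = 0.125 in, Ī = 0.0046875 in⁴.
Horizontal leg (remainder): 4.35 × 0.25, A = 1.0875 in², x = 2.425 in, Ī = 1.71485 in⁴.
Centroid: x̄ = ΣA·x / ΣA = 1.38349 in.
Transfer each piece to the vertical centroidal axis using Ī + A·d² with d = x − 1.38349:
  vertical leg: d = -1.25849 in → contributes +1.43011 in⁴
  horizontal leg (remainder): d = 1.04151 in → contributes +2.89451 in⁴
Total I = 4.32461 in⁴.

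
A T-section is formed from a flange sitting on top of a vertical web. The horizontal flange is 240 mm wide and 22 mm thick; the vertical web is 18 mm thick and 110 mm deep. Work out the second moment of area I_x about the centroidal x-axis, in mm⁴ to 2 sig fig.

Split into non-overlapping primitives; take the origin at the lower-left of the bounding box.
Flange: 240 × 22, A = 5 280 mm², y = 121 mm, Ī = 212 960 mm⁴.
Web: 18 × 110, A = 1 980 mm², y = 55 mm, Ī = 1 996 500 mm⁴.
Centroid: ȳ = ΣA·y / ΣA = 103 mm.
Transfer each piece to the centroidal x-axis using Ī + A·d² with d = y − 103:
  flange: d = 18 mm → contributes +1 923 680 mm⁴
  web: d = -48 mm → contributes +6 558 420 mm⁴
Total I = 8 482 100 mm⁴.

I_x ≈ 8.5 × 10⁶ mm⁴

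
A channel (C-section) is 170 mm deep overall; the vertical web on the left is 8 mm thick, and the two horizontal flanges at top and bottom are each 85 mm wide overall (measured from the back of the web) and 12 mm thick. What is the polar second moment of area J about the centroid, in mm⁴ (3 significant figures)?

J ≈ 1.72 × 10⁷ mm⁴

Decompose the section into non-overlapping parts with the origin at the bottom-left of its bounding rectangle.
Web: 8 × 170, A = 1 360 mm², y = 85 mm, Ī = 3 275 333 mm⁴.
Top flange (beyond web): 77 × 12, A = 924 mm², y = 164 mm, Ī = 11 088 mm⁴.
Bottom flange (beyond web): 77 × 12, A = 924 mm², y = 6 mm, Ī = 11 088 mm⁴.
By symmetry the centroid is at mid-height, ȳ = 85 mm.
Transfer each piece to the centroidal x-axis using Ī + A·d² with d = y − 85:
  web: d = 0 mm → contributes +3 275 333 mm⁴
  top flange (beyond web): d = 79 mm → contributes +5 777 772 mm⁴
  bottom flange (beyond web): d = -79 mm → contributes +5 777 772 mm⁴
Total I = 14 830 877 mm⁴.
For the y-axis: x̄ = 28.483 mm.
Repeating about the centroidal y-axis gives I_y = 2 335 410 mm⁴.
Polar second moment: J = I_x + I_y = 17 166 288 mm⁴.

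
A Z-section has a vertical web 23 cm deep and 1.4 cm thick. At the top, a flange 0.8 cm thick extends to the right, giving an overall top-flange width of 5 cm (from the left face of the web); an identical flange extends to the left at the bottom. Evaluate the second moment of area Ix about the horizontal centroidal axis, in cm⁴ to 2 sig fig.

Ix ≈ 2100 cm⁴

Treat the section as a set of non-overlapping primitives; coordinates are from the bounding-box lower-left.
Web: 1.4 × 23, A = 32.2 cm², y = 11.5 cm, Ī = 1 419 cm⁴.
Top flange (beyond web): 3.6 × 0.8, A = 2.88 cm², y = 22.6 cm, Ī = 0.1536 cm⁴.
Bottom flange (beyond web): 3.6 × 0.8, A = 2.88 cm², y = 0.4 cm, Ī = 0.1536 cm⁴.
Centroid: ȳ = ΣA·y / ΣA = 11.5 cm.
Transfer each piece to the horizontal centroidal axis using Ī + A·d² with d = y − 11.5:
  web: d = 0 cm → contributes +1 419 cm⁴
  top flange (beyond web): d = 11.1 cm → contributes +355 cm⁴
  bottom flange (beyond web): d = -11.1 cm → contributes +355 cm⁴
Total I = 2 129 cm⁴.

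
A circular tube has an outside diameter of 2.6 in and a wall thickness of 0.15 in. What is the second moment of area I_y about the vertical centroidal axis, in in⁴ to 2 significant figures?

Treat the section as a set of non-overlapping primitives; coordinates are from the bounding-box lower-left.
Outer circle: ⌀2.6, A = 5.309 in², x = 1.3 in, Ī = 2.243 in⁴.
Bore (subtracted): ⌀2.3, A = 4.155 in², x = 1.3 in, Ī = 1.374 in⁴.
By symmetry the centroid is at mid-width, x̄ = 1.3 in.
All pieces are centred on the vertical centroidal axis, so I = ΣĪ (holes subtracted) = 0.8695 in⁴.

I_y ≈ 0.87 in⁴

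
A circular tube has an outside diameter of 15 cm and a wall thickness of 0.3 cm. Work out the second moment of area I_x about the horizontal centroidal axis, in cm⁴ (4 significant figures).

Split into non-overlapping primitives; take the origin at the lower-left of the bounding box.
Outer circle: ⌀15, A = 176.715 cm², y = 7.5 cm, Ī = 2485.05 cm⁴.
Bore (subtracted): ⌀14.4, A = 162.86 cm², y = 7.5 cm, Ī = 2110.67 cm⁴.
By symmetry the centroid is at mid-height, ȳ = 7.5 cm.
All pieces are centred on the horizontal centroidal axis, so I = ΣĪ (holes subtracted) = 374.381 cm⁴.

I_x ≈ 374.4 cm⁴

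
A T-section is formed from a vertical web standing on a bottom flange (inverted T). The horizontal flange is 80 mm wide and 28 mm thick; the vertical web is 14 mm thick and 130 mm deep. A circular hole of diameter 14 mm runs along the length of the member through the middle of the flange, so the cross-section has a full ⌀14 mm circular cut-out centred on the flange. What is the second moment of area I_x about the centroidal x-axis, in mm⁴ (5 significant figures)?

Split into non-overlapping primitives; take the origin at the lower-left of the bounding box.
Flange: 80 × 28, A = 2 240 mm², y = 14 mm, Ī = 146346.7 mm⁴.
Web: 14 × 130, A = 1 820 mm², y = 93 mm, Ī = 2 563 167 mm⁴.
Hole (subtracted): ⌀14, A = 153.938 mm², y = 14 mm, Ī = 1885.741 mm⁴.
Centroid: ȳ = ΣA·y / ΣA = 50.80945 mm.
Transfer each piece to the centroidal x-axis using Ī + A·d² with d = y − 50.80945:
  flange: d = -36.80945 mm → contributes +3 181 403 mm⁴
  web: d = 42.19055 mm → contributes +5 802 844 mm⁴
  hole: d = -36.80945 mm → contributes −210461.9 mm⁴
Total I = 8 773 785 mm⁴.

I_x ≈ 8.7738 × 10⁶ mm⁴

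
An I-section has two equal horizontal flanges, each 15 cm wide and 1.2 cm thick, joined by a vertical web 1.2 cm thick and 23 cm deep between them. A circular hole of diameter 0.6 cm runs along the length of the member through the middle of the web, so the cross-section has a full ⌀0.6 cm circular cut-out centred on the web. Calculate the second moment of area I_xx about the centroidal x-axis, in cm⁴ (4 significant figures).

I_xx ≈ 6492 cm⁴

Treat the section as a set of non-overlapping primitives; coordinates are from the bounding-box lower-left.
Bottom flange: 15 × 1.2, A = 18 cm², y = 0.6 cm, Ī = 2.16 cm⁴.
Web: 1.2 × 23, A = 27.6 cm², y = 12.7 cm, Ī = 1216.7 cm⁴.
Top flange: 15 × 1.2, A = 18 cm², y = 24.8 cm, Ī = 2.16 cm⁴.
Hole (subtracted): ⌀0.6, A = 0.282743 cm², y = 12.7 cm, Ī = 0.00636173 cm⁴.
By symmetry the centroid is at mid-height, ȳ = 12.7 cm.
Transfer each piece to the centroidal x-axis using Ī + A·d² with d = y − 12.7:
  bottom flange: d = -12.1 cm → contributes +2637.54 cm⁴
  web: d = 0 cm → contributes +1216.7 cm⁴
  top flange: d = 12.1 cm → contributes +2637.54 cm⁴
  hole: d = 0 cm → contributes −0.00636173 cm⁴
Total I = 6491.77 cm⁴.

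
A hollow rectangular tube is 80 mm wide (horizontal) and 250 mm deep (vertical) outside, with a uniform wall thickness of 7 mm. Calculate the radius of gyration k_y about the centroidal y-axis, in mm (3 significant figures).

k_y ≈ 33.7 mm

Split into non-overlapping primitives; take the origin at the lower-left of the bounding box.
Outer rectangle: 80 × 250, A = 20 000 mm², x = 40 mm, Ī = 10 666 667 mm⁴.
Inner void (subtracted): 66 × 236, A = 15 576 mm², x = 40 mm, Ī = 5 654 088 mm⁴.
By symmetry the centroid is at mid-width, x̄ = 40 mm.
All pieces are centred on the centroidal y-axis, so I = ΣĪ (holes subtracted) = 5 012 579 mm⁴.
Radius of gyration: k = √(I/A) = √(5 012 579 / 4 424) = 33.661 mm.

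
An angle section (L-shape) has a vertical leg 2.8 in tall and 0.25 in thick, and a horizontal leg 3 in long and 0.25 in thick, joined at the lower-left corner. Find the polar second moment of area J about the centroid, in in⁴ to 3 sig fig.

J ≈ 2.24 in⁴

Decompose the section into non-overlapping parts with the origin at the bottom-left of its bounding rectangle.
Vertical leg: 0.25 × 2.8, A = 0.7 in², y = 1.4 in, Ī = 0.45733 in⁴.
Horizontal leg (remainder): 2.75 × 0.25, A = 0.6875 in², y = 0.125 in, Ī = 0.0035807 in⁴.
Centroid: ȳ = ΣA·y / ΣA = 0.76824 in.
Transfer each piece to the centroidal x-axis using Ī + A·d² with d = y − 0.76824:
  vertical leg: d = 0.63176 in → contributes +0.73671 in⁴
  horizontal leg (remainder): d = -0.64324 in → contributes +0.28804 in⁴
Total I = 1.0248 in⁴.
For the y-axis: x̄ = 0.86824 in.
Repeating about the centroidal y-axis gives I_y = 1.2173 in⁴.
Polar second moment: J = I_x + I_y = 2.2421 in⁴.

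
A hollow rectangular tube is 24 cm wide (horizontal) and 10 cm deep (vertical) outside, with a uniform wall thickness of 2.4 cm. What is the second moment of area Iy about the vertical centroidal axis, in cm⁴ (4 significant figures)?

Iy ≈ 8453 cm⁴

Split into non-overlapping primitives; take the origin at the lower-left of the bounding box.
Outer rectangle: 24 × 10, A = 240 cm², x = 12 cm, Ī = 11 520 cm⁴.
Inner void (subtracted): 19.2 × 5.2, A = 99.84 cm², x = 12 cm, Ī = 3067.08 cm⁴.
By symmetry the centroid is at mid-width, x̄ = 12 cm.
All pieces are centred on the vertical centroidal axis, so I = ΣĪ (holes subtracted) = 8452.92 cm⁴.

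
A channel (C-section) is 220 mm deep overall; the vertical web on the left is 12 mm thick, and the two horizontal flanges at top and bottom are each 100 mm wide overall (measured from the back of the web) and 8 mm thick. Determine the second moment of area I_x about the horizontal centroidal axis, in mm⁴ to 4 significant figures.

Break the section into simple shapes (no overlaps), measuring from the bottom-left corner of the bounding box.
Web: 12 × 220, A = 2 640 mm², y = 110 mm, Ī = 10 648 000 mm⁴.
Top flange (beyond web): 88 × 8, A = 704 mm², y = 216 mm, Ī = 3754.67 mm⁴.
Bottom flange (beyond web): 88 × 8, A = 704 mm², y = 4 mm, Ī = 3754.67 mm⁴.
By symmetry the centroid is at mid-height, ȳ = 110 mm.
Transfer each piece to the horizontal centroidal axis using Ī + A·d² with d = y − 110:
  web: d = 0 mm → contributes +10 648 000 mm⁴
  top flange (beyond web): d = 106 mm → contributes +7 913 899 mm⁴
  bottom flange (beyond web): d = -106 mm → contributes +7 913 899 mm⁴
Total I = 26 475 797 mm⁴.

I_x ≈ 2.648 × 10⁷ mm⁴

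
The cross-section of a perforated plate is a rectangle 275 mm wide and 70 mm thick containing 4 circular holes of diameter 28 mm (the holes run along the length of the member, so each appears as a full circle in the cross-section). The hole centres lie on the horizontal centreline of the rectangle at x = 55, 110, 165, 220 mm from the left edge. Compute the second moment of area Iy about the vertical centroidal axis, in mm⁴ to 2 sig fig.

Decompose the section into non-overlapping parts with the origin at the bottom-left of its bounding rectangle.
Plate: 275 × 70, A = 19 250 mm², x = 137.5 mm, Ī = 121 315 104 mm⁴.
Hole 1 (subtracted): ⌀28, A = 615.8 mm², x = 55 mm, Ī = 30 172 mm⁴.
Hole 2 (subtracted): ⌀28, A = 615.8 mm², x = 110 mm, Ī = 30 172 mm⁴.
Hole 3 (subtracted): ⌀28, A = 615.8 mm², x = 165 mm, Ī = 30 172 mm⁴.
Hole 4 (subtracted): ⌀28, A = 615.8 mm², x = 220 mm, Ī = 30 172 mm⁴.
By symmetry the centroid is at mid-width, x̄ = 137.5 mm.
Transfer each piece to the vertical centroidal axis using Ī + A·d² with d = x − 137.5:
  plate: d = 0 mm → contributes +121 315 104 mm⁴
  hole 1: d = -82.5 mm → contributes −4 221 135 mm⁴
  hole 2: d = -27.5 mm → contributes −495 834 mm⁴
  hole 3: d = 27.5 mm → contributes −495 834 mm⁴
  hole 4: d = 82.5 mm → contributes −4 221 135 mm⁴
Total I = 111 881 165 mm⁴.

Iy ≈ 1.1 × 10⁸ mm⁴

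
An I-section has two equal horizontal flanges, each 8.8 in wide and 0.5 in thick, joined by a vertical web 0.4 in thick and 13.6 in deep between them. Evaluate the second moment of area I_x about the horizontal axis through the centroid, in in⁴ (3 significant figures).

I_x ≈ 521 in⁴

Treat the section as a set of non-overlapping primitives; coordinates are from the bounding-box lower-left.
Bottom flange: 8.8 × 0.5, A = 4.4 in², y = 0.25 in, Ī = 0.091667 in⁴.
Web: 0.4 × 13.6, A = 5.44 in², y = 7.3 in, Ī = 83.849 in⁴.
Top flange: 8.8 × 0.5, A = 4.4 in², y = 14.35 in, Ī = 0.091667 in⁴.
By symmetry the centroid is at mid-height, ȳ = 7.3 in.
Transfer each piece to the horizontal axis through the centroid using Ī + A·d² with d = y − 7.3:
  bottom flange: d = -7.05 in → contributes +218.78 in⁴
  web: d = 0 in → contributes +83.849 in⁴
  top flange: d = 7.05 in → contributes +218.78 in⁴
Total I = 521.41 in⁴.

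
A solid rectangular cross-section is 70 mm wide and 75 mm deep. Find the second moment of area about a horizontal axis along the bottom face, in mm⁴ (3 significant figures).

The section: 70 × 75, A = 5 250 mm², y = 37.5 mm, Ī = 2 460 938 mm⁴.
Transfer it to the base of the section using Ī + A·d² with d = y − 0:
  the section: d = 37.5 mm → contributes +9 843 750 mm⁴
Total I = 9 843 750 mm⁴.

I_base ≈ 9.84 × 10⁶ mm⁴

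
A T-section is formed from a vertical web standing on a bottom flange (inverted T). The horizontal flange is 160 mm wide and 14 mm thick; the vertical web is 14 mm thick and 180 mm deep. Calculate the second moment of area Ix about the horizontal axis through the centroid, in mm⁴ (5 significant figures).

Ix ≈ 1.7999 × 10⁷ mm⁴

Treat the section as a set of non-overlapping primitives; coordinates are from the bounding-box lower-left.
Flange: 160 × 14, A = 2 240 mm², y = 7 mm, Ī = 36586.67 mm⁴.
Web: 14 × 180, A = 2 520 mm², y = 104 mm, Ī = 6 804 000 mm⁴.
Centroid: ȳ = ΣA·y / ΣA = 58.35294 mm.
Transfer each piece to the horizontal axis through the centroid using Ī + A·d² with d = y − 58.35294:
  flange: d = -51.35294 mm → contributes +5 943 746 mm⁴
  web: d = 45.64706 mm → contributes +12 054 808 mm⁴
Total I = 17 998 554 mm⁴.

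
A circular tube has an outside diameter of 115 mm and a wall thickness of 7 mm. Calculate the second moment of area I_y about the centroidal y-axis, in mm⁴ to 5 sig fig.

Treat the section as a set of non-overlapping primitives; coordinates are from the bounding-box lower-left.
Outer circle: ⌀115, A = 10386.89 mm², x = 57.5 mm, Ī = 8 585 414 mm⁴.
Bore (subtracted): ⌀101, A = 8011.847 mm², x = 57.5 mm, Ī = 5 108 053 mm⁴.
By symmetry the centroid is at mid-width, x̄ = 57.5 mm.
All pieces are centred on the centroidal y-axis, so I = ΣĪ (holes subtracted) = 3 477 361 mm⁴.

I_y ≈ 3.4774 × 10⁶ mm⁴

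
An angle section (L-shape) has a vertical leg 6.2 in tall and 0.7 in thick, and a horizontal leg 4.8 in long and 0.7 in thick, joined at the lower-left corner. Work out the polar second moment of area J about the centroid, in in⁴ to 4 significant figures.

Split into non-overlapping primitives; take the origin at the lower-left of the bounding box.
Vertical leg: 0.7 × 6.2, A = 4.34 in², y = 3.1 in, Ī = 13.9025 in⁴.
Horizontal leg (remainder): 4.1 × 0.7, A = 2.87 in², y = 0.35 in, Ī = 0.117192 in⁴.
Centroid: ȳ = ΣA·y / ΣA = 2.00534 in.
Transfer each piece to the centroidal x-axis using Ī + A·d² with d = y − 2.00534:
  vertical leg: d = 1.09466 in → contributes +19.103 in⁴
  horizontal leg (remainder): d = -1.65534 in → contributes +7.98142 in⁴
Total I = 27.0844 in⁴.
For the y-axis: x̄ = 1.30534 in.
Repeating about the centroidal y-axis gives I_y = 14.1484 in⁴.
Polar second moment: J = I_x + I_y = 41.2329 in⁴.

J ≈ 41.23 in⁴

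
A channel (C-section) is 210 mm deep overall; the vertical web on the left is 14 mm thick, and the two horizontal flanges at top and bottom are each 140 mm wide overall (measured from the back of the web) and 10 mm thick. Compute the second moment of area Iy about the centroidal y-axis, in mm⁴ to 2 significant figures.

Iy ≈ 1.0 × 10⁷ mm⁴

Break the section into simple shapes (no overlaps), measuring from the bottom-left corner of the bounding box.
Web: 14 × 210, A = 2 940 mm², x = 7 mm, Ī = 48 020 mm⁴.
Top flange (beyond web): 126 × 10, A = 1 260 mm², x = 77 mm, Ī = 1 666 980 mm⁴.
Bottom flange (beyond web): 126 × 10, A = 1 260 mm², x = 77 mm, Ī = 1 666 980 mm⁴.
Centroid: x̄ = ΣA·x / ΣA = 39.31 mm.
Transfer each piece to the centroidal y-axis using Ī + A·d² with d = x − 39.31:
  web: d = -32.31 mm → contributes +3 116 754 mm⁴
  top flange (beyond web): d = 37.69 mm → contributes +3 457 075 mm⁴
  bottom flange (beyond web): d = 37.69 mm → contributes +3 457 075 mm⁴
Total I = 10 030 903 mm⁴.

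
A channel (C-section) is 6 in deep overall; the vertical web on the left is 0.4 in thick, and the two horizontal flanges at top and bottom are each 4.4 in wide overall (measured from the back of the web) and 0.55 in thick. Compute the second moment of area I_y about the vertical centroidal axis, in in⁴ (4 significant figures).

I_y ≈ 13.41 in⁴

Decompose the section into non-overlapping parts with the origin at the bottom-left of its bounding rectangle.
Web: 0.4 × 6, A = 2.4 in², x = 0.2 in, Ī = 0.032 in⁴.
Top flange (beyond web): 4 × 0.55, A = 2.2 in², x = 2.4 in, Ī = 2.93333 in⁴.
Bottom flange (beyond web): 4 × 0.55, A = 2.2 in², x = 2.4 in, Ī = 2.93333 in⁴.
Centroid: x̄ = ΣA·x / ΣA = 1.62353 in.
Transfer each piece to the vertical centroidal axis using Ī + A·d² with d = x − 1.62353:
  web: d = -1.42353 in → contributes +4.89545 in⁴
  top flange (beyond web): d = 0.776471 in → contributes +4.25973 in⁴
  bottom flange (beyond web): d = 0.776471 in → contributes +4.25973 in⁴
Total I = 13.4149 in⁴.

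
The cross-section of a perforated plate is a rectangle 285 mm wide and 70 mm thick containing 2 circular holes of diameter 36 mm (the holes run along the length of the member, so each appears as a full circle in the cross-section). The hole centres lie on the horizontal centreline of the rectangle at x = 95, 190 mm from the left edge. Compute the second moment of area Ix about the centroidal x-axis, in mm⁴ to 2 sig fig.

Ix ≈ 8.0 × 10⁶ mm⁴

Break the section into simple shapes (no overlaps), measuring from the bottom-left corner of the bounding box.
Plate: 285 × 70, A = 19 950 mm², y = 35 mm, Ī = 8 146 250 mm⁴.
Hole 1 (subtracted): ⌀36, A = 1 018 mm², y = 35 mm, Ī = 82 448 mm⁴.
Hole 2 (subtracted): ⌀36, A = 1 018 mm², y = 35 mm, Ī = 82 448 mm⁴.
By symmetry the centroid is at mid-height, ȳ = 35 mm.
All pieces are centred on the centroidal x-axis, so I = ΣĪ (holes subtracted) = 7 981 354 mm⁴.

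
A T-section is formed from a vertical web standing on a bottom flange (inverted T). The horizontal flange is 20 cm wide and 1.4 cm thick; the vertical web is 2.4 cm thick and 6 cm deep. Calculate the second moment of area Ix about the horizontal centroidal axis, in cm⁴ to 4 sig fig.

Split into non-overlapping primitives; take the origin at the lower-left of the bounding box.
Flange: 20 × 1.4, A = 28 cm², y = 0.7 cm, Ī = 4.57333 cm⁴.
Web: 2.4 × 6, A = 14.4 cm², y = 4.4 cm, Ī = 43.2 cm⁴.
Centroid: ȳ = ΣA·y / ΣA = 1.9566 cm.
Transfer each piece to the horizontal centroidal axis using Ī + A·d² with d = y − 1.9566:
  flange: d = -1.2566 cm → contributes +48.7868 cm⁴
  web: d = 2.4434 cm → contributes +129.171 cm⁴
Total I = 177.957 cm⁴.

Ix ≈ 178.0 cm⁴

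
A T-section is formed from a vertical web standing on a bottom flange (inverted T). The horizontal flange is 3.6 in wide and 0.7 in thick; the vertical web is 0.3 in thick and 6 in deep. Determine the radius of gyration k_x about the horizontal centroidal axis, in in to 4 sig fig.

Break the section into simple shapes (no overlaps), measuring from the bottom-left corner of the bounding box.
Flange: 3.6 × 0.7, A = 2.52 in², y = 0.35 in, Ī = 0.1029 in⁴.
Web: 0.3 × 6, A = 1.8 in², y = 3.7 in, Ī = 5.4 in⁴.
Centroid: ȳ = ΣA·y / ΣA = 1.74583 in.
Transfer each piece to the horizontal centroidal axis using Ī + A·d² with d = y − 1.74583:
  flange: d = -1.39583 in → contributes +5.01274 in⁴
  web: d = 1.95417 in → contributes +12.2738 in⁴
Total I = 17.2865 in⁴.
Radius of gyration: k = √(I/A) = √(17.2865 / 4.32) = 2.00038 in.

k_x ≈ 2.000 in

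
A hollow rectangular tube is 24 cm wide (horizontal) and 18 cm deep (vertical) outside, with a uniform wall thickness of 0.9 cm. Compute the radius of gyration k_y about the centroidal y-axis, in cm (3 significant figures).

k_y ≈ 9.08 cm

Break the section into simple shapes (no overlaps), measuring from the bottom-left corner of the bounding box.
Outer rectangle: 24 × 18, A = 432 cm², x = 12 cm, Ī = 20 736 cm⁴.
Inner void (subtracted): 22.2 × 16.2, A = 359.64 cm², x = 12 cm, Ī = 14 770 cm⁴.
By symmetry the centroid is at mid-width, x̄ = 12 cm.
All pieces are centred on the centroidal y-axis, so I = ΣĪ (holes subtracted) = 5965.6 cm⁴.
Radius of gyration: k = √(I/A) = √(5965.6 / 72.36) = 9.0798 cm.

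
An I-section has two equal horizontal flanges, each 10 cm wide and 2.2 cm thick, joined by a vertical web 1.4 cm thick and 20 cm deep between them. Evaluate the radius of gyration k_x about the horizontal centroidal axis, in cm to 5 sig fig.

k_x ≈ 9.4077 cm

Decompose the section into non-overlapping parts with the origin at the bottom-left of its bounding rectangle.
Bottom flange: 10 × 2.2, A = 22 cm², y = 1.1 cm, Ī = 8.873333 cm⁴.
Web: 1.4 × 20, A = 28 cm², y = 12.2 cm, Ī = 933.3333 cm⁴.
Top flange: 10 × 2.2, A = 22 cm², y = 23.3 cm, Ī = 8.873333 cm⁴.
By symmetry the centroid is at mid-height, ȳ = 12.2 cm.
Transfer each piece to the horizontal centroidal axis using Ī + A·d² with d = y − 12.2:
  bottom flange: d = -11.1 cm → contributes +2719.493 cm⁴
  web: d = 0 cm → contributes +933.3333 cm⁴
  top flange: d = 11.1 cm → contributes +2719.493 cm⁴
Total I = 6372.32 cm⁴.
Radius of gyration: k = √(I/A) = √(6372.32 / 72) = 9.40768 cm.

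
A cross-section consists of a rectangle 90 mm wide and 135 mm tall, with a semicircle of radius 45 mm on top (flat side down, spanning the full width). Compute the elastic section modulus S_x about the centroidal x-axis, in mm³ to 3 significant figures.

S_x ≈ 4.00 × 10⁵ mm³

Treat the section as a set of non-overlapping primitives; coordinates are from the bounding-box lower-left.
Rectangular body: 90 × 135, A = 12 150 mm², y = 67.5 mm, Ī = 18 452 813 mm⁴.
Semicircular cap: semicircle r = 45, A = 3180.9 mm², y = 154.1 mm, Ī = 450 072 mm⁴.
Centroid: ȳ = ΣA·y / ΣA = 85.468 mm.
Transfer each piece to the centroidal x-axis using Ī + A·d² with d = y − 85.468:
  rectangular body: d = -17.968 mm → contributes +22 375 237 mm⁴
  semicircular cap: d = 68.631 mm → contributes +15 432 630 mm⁴
Total I = 37 807 867 mm⁴.
Extreme fibre distance c = 94.532 mm; S = I/c = 399 946 mm³.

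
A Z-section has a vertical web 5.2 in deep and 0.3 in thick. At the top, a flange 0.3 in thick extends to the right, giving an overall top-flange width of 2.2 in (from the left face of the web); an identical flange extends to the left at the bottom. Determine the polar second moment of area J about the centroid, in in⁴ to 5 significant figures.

J ≈ 12.101 in⁴

Split into non-overlapping primitives; take the origin at the lower-left of the bounding box.
Web: 0.3 × 5.2, A = 1.56 in², y = 2.6 in, Ī = 3.5152 in⁴.
Top flange (beyond web): 1.9 × 0.3, A = 0.57 in², y = 5.05 in, Ī = 0.004275 in⁴.
Bottom flange (beyond web): 1.9 × 0.3, A = 0.57 in², y = 0.15 in, Ī = 0.004275 in⁴.
Centroid: ȳ = ΣA·y / ΣA = 2.6 in.
Transfer each piece to the centroidal x-axis using Ī + A·d² with d = y − 2.6:
  web: d = 0 in → contributes +3.5152 in⁴
  top flange (beyond web): d = 2.45 in → contributes +3.4257 in⁴
  bottom flange (beyond web): d = -2.45 in → contributes +3.4257 in⁴
Total I = 10.3666 in⁴.
For the y-axis: x̄ = 2.05 in.
Repeating about the centroidal y-axis gives I_y = 1.73405 in⁴.
Polar second moment: J = I_x + I_y = 12.10065 in⁴.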